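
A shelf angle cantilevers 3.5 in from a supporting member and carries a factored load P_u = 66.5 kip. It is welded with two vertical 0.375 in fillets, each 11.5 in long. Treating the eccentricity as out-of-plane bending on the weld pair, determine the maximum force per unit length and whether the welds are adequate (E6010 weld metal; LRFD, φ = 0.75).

f_max ≈ 6.02 kip/in; adequate

E60XX → F_EXX = 60 ksi.
L_w = 2 × 11.5 = 23 in; section modulus (unit throat) S = 2 × L²/6 = 44.08 in².
Direct shear f_v = P/L_w = 66.5/23 = 2.891 kip/in.
Moment M = P × e = 66.5 × 3.5 = 232.75 kip·in; bending f_b = M/S = 5.28 kip/in.
f_max = √(f_v² + f_b²) = √(2.891² + 5.28²) = 6.02 kip/in.
φr_n = 0.75 × 0.6 × 60 × (0.707 × 0.375) = 7.158 kip/in → adequate.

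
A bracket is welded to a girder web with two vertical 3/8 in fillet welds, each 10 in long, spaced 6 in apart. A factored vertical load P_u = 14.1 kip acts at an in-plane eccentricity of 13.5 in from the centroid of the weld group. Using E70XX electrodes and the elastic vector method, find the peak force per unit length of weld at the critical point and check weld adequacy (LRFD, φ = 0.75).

f_max ≈ 3.62 kip/in; adequate

E70XX → F_EXX = 70 ksi.
Total weld length L_w = 20 in. Treat welds as unit-width lines.
Polar moment about centroid: J = 2[d³/12 + d(b/2)²] = 2[10³/12 + 10×3²] = 346.7 in³.
Direct shear f_v = P/L_w = 14.1 / 20 = 0.705 kip/in (vertical).
Torsion M = P·e = 14.1 × 13.5 = 190.35 kip·in.
Critical point at (x, y) = (3, 5) from centroid. f_tx = M·y/J = 2.745 kip/in; f_ty = M·x/J = 1.647 kip/in.
Resultant f_max = √[f_tx² + (f_v + f_ty)²] = √[2.745² + (0.705 + 1.647)²] = 3.615 kip/in.
Capacity per unit length: φr_n = 0.75 × 0.6 × 70 × (0.707 × 0.375) = 8.351 kip/in.
3.615 ≤ 8.351 → adequate.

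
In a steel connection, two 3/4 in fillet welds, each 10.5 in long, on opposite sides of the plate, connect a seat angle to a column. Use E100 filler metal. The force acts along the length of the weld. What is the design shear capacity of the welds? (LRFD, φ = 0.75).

E100XX → F_EXX = 100 ksi.
Effective throat t_e = 0.707 × 0.75 = 0.5302 in.
Total length L = 21 in; A_we = 0.5302 × 21 = 11.14 in².
F_nw = 0.6 F_EXX = 0.6 × 100 = 60 ksi.
φR_n = 0.75 × 60 × 11.14 = 501.1 kip.

φR_n ≈ 501 kip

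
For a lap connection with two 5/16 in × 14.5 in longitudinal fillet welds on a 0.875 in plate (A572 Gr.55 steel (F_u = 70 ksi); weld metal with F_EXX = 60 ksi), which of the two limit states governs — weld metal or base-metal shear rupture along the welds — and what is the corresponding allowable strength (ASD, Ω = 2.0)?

t_e = 0.707 × 0.3125 = 0.2209 in; L = 29 in.
Weld metal: R_n/Ω = (1/2.0) × 0.6 × 60 × 0.2209 × 29 = 115.3 kip.
Base metal (shear rupture): R_n/Ω = (1/2.0) × 0.6 × 70 × 0.875 × 29 = 532.9 kip.
Governing: weld metal.

R_n/Ω ≈ 115 kip (weld metal governs)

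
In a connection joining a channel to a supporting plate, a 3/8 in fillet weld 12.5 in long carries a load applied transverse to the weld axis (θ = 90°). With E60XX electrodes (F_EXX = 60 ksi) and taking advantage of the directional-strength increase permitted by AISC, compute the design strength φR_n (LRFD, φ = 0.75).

t_e = 0.707 × 0.375 = 0.2651 in; A_we = 0.2651 × 12.5 = 3.314 in².
Directional factor: 1.0 + 0.5 sin^1.5(90°) = 1.5.
F_nw = 0.6 × 60 × 1.5 = 54 ksi.
φR_n = 0.75 × 54 × 3.314 = 134.2 kip.

φR_n ≈ 134 kip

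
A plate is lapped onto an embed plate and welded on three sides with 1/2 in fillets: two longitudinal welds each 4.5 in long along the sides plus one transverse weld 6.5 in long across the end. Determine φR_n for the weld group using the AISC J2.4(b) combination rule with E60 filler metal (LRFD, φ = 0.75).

E60XX → F_EXX = 60 ksi.
t_e = 0.707 × 0.5 = 0.3535 in.
R_nwl = 0.6 × 60 × 0.3535 × 9 = 114.5 kip (longitudinal, 2 welds).
R_nwt = 0.6 × 60 × 0.3535 × 6.5 = 82.72 kip (transverse, base value).
(i) R_nwl + R_nwt = 197.3 kip; (ii) 0.85 R_nwl + 1.5 R_nwt = 221.4 kip.
R_n = max = 221.4 kip [governs: (ii)]; φR_n = 166.1 kip.

φR_n ≈ 166 kip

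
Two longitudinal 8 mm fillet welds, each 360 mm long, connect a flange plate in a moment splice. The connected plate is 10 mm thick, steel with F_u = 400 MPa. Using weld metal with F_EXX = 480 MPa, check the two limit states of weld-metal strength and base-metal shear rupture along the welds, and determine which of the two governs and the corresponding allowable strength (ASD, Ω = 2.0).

t_e = 0.707 × 8 = 5.656 mm; L = 720 mm.
Weld metal: R_n/Ω = (1/2.0) × 0.6 × 480 × 5.656 × 720 × 10⁻³ = 586.4 kN.
Base metal (shear rupture): R_n/Ω = (1/2.0) × 0.6 × 400 × 10 × 720 × 10⁻³ = 864 kN.
Governing: weld metal.

R_n/Ω ≈ 586 kN (weld metal governs)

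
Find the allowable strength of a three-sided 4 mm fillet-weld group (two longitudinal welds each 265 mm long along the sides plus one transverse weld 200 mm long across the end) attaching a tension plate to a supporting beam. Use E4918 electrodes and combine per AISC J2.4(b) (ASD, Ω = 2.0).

E49XX → F_EXX = 490 MPa.
t_e = 0.707 × 4 = 2.828 mm.
R_nwl = 0.6 × 490 × 2.828 × 530 × 10⁻³ = 440.7 kN (longitudinal, 2 welds).
R_nwt = 0.6 × 490 × 2.828 × 200 × 10⁻³ = 166.3 kN (transverse, base value).
(i) R_nwl + R_nwt = 606.9 kN; (ii) 0.85 R_nwl + 1.5 R_nwt = 624 kN.
R_n = max = 624 kN [governs: (ii)]; R_n/Ω = 312 kN.

R_n/Ω ≈ 312 kN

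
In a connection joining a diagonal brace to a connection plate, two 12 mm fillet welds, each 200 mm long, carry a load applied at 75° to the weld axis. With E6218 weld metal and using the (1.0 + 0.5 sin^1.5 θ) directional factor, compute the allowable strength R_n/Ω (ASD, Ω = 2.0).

R_n/Ω ≈ 931 kN

E62XX → F_EXX = 620 MPa.
t_e = 0.707 × 12 = 8.484 mm; A_we = 8.484 × 400 = 3394 mm².
Directional factor: 1.0 + 0.5 sin^1.5(75°) = 1.475.
F_nw = 0.6 × 620 × 1.475 = 548.6 MPa.
R_n/Ω = (548.6 × 3394) / 2.0 × 10⁻³ = 930.8 kN.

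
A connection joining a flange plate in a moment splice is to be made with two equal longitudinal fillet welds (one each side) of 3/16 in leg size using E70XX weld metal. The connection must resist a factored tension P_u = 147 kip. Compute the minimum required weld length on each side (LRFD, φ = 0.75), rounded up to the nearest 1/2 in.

L = 18 in on each side

E70XX → F_EXX = 70 ksi.
Throat t_e = 0.707 × 0.1875 = 0.1326 in.
φr_n = 0.75 × 0.6 × 70 × 0.1326 = 4.176 kip/in.
L_req = P_u / φr_n = 147 / 4.176 = 35.2 in total.
Per side: 35.2 / 2 = 17.6 in.
Round up → use L = 18 in on each side.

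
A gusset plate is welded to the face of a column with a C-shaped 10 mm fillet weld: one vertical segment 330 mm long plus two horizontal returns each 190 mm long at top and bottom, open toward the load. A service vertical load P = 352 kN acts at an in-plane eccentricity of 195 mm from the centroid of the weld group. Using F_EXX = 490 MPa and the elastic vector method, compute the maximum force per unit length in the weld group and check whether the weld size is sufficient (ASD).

Total weld length L_w = 710 mm. Treat welds as unit-width lines.
Centroid: x̄ = 2×190×95 / 710 = 50.85 mm from the vertical weld.
Polar moment about centroid: J = I_x + I_y = [330³/12 + 2×190×165²] + [330×50.85² + 2(190³/12 + 190×44.15²)] = 16080000 mm³.
Direct shear f_v = P/L_w = 352×10³ / 710 = 495.8 N/mm (vertical).
Torsion M = P·e = 352×10³ × 195 = 68640000 N·mm.
Critical point at (x, y) = (139.2, 165) from centroid. f_tx = M·y/J = 704.4 N/mm; f_ty = M·x/J = 594.1 N/mm.
Resultant f_max = √[f_tx² + (f_v + f_ty)²] = √[704.4² + (495.8 + 594.1)²] = 1298 N/mm.
Capacity per unit length: r_n/Ω = (1/2.0) × 0.6 × 490 × (0.707 × 10) = 1039 N/mm.
1298 > 1039 → NOT adequate.

f_max ≈ 1300 N/mm; NOT adequate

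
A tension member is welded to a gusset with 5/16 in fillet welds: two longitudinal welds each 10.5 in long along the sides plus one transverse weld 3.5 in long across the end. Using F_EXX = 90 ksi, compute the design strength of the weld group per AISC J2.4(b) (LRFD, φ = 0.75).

t_e = 0.707 × 0.3125 = 0.2209 in.
R_nwl = 0.6 × 90 × 0.2209 × 21 = 250.5 kips (longitudinal, 2 welds).
R_nwt = 0.6 × 90 × 0.2209 × 3.5 = 41.76 kips (transverse, base value).
(i) R_nwl + R_nwt = 292.3 kips; (ii) 0.85 R_nwl + 1.5 R_nwt = 275.6 kips.
R_n = max = 292.3 kips [governs: (i)]; φR_n = 219.2 kips.

φR_n ≈ 219 kips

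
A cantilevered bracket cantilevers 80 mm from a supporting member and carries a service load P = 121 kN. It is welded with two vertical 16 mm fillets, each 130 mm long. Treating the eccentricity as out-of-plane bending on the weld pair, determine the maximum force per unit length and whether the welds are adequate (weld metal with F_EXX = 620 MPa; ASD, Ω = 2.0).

L_w = 2 × 130 = 260 mm; section modulus (unit throat) S = 2 × L²/6 = 5633 mm².
Direct shear f_v = P/L_w = 121×10³/260 = 465.4 N/mm.
Moment M = P × e = 121×10³ × 80 = 9680000 N·mm; bending f_b = M/S = 1718 N/mm.
f_max = √(f_v² + f_b²) = √(465.4² + 1718²) = 1780 N/mm.
r_n/Ω = (1/2.0) × 0.6 × 620 × (0.707 × 16) = 2104 N/mm → adequate.

f_max ≈ 1780 N/mm; adequate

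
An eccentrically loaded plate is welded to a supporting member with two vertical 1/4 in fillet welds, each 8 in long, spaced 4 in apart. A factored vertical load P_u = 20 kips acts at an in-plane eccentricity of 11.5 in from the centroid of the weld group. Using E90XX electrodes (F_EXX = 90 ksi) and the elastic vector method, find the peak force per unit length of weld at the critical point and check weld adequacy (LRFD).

f_max ≈ 7.53 kip/in; NOT adequate

Total weld length L_w = 16 in. Treat welds as unit-width lines.
Polar moment about centroid: J = 2[d³/12 + d(b/2)²] = 2[8³/12 + 8×2²] = 149.3 in³.
Direct shear f_v = P/L_w = 20 / 16 = 1.25 kip/in (vertical).
Torsion M = P·e = 20 × 11.5 = 230 kip·in.
Critical point at (x, y) = (2, 4) from centroid. f_tx = M·y/J = 6.161 kip/in; f_ty = M·x/J = 3.08 kip/in.
Resultant f_max = √[f_tx² + (f_v + f_ty)²] = √[6.161² + (1.25 + 3.08)²] = 7.53 kip/in.
Capacity per unit length: φr_n = 0.75 × 0.6 × 90 × (0.707 × 0.25) = 7.158 kip/in.
7.53 > 7.158 → NOT adequate.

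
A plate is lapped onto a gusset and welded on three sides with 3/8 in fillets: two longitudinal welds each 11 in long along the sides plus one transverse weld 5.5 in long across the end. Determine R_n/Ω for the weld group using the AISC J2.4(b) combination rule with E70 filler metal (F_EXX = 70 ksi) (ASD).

t_e = 0.707 × 0.375 = 0.2651 in.
R_nwl = 0.6 × 70 × 0.2651 × 22 = 245 kips (longitudinal, 2 welds).
R_nwt = 0.6 × 70 × 0.2651 × 5.5 = 61.24 kips (transverse, base value).
(i) R_nwl + R_nwt = 306.2 kips; (ii) 0.85 R_nwl + 1.5 R_nwt = 300.1 kips.
R_n = max = 306.2 kips [governs: (i)]; R_n/Ω = 153.1 kips.

R_n/Ω ≈ 153 kips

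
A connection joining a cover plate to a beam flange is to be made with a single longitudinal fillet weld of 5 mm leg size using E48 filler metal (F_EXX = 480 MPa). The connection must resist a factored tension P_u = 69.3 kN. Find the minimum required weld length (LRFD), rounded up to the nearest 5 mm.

L = 95 mm

Throat t_e = 0.707 × 5 = 3.535 mm.
φr_n = 0.75 × 0.6 × 480 × 3.535 × 10⁻³ = 0.7636 kN/mm.
L_req = P_u / φr_n = 69.3 / 0.7636 = 90.76 mm total.
Round up → use L = 95 mm.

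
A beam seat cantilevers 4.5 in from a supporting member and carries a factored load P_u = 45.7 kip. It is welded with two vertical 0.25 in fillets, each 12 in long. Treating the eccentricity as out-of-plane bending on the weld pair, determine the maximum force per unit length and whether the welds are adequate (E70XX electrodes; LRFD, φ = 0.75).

f_max ≈ 4.69 kip/in; adequate

E70XX → F_EXX = 70 ksi.
L_w = 2 × 12 = 24 in; section modulus (unit throat) S = 2 × L²/6 = 48 in².
Direct shear f_v = P/L_w = 45.7/24 = 1.904 kip/in.
Moment M = P × e = 45.7 × 4.5 = 205.65 kip·in; bending f_b = M/S = 4.284 kip/in.
f_max = √(f_v² + f_b²) = √(1.904² + 4.284²) = 4.688 kip/in.
φr_n = 0.75 × 0.6 × 70 × (0.707 × 0.25) = 5.568 kip/in → adequate.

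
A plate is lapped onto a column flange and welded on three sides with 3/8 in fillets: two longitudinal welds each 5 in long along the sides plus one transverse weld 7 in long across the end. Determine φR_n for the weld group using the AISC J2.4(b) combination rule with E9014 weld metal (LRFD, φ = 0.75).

E90XX → F_EXX = 90 ksi.
t_e = 0.707 × 0.375 = 0.2651 in.
R_nwl = 0.6 × 90 × 0.2651 × 10 = 143.2 kips (longitudinal, 2 welds).
R_nwt = 0.6 × 90 × 0.2651 × 7 = 100.2 kips (transverse, base value).
(i) R_nwl + R_nwt = 243.4 kips; (ii) 0.85 R_nwl + 1.5 R_nwt = 272 kips.
R_n = max = 272 kips [governs: (ii)]; φR_n = 204 kips.

φR_n ≈ 204 kips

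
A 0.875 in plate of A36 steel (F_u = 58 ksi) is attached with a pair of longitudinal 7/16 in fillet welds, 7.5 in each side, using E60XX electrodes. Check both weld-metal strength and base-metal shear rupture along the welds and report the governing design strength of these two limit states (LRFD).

E60XX → F_EXX = 60 ksi.
t_e = 0.707 × 0.4375 = 0.3093 in; L = 15 in.
Weld metal: φR_n = 0.75 × 0.6 × 60 × 0.3093 × 15 = 125.3 kip.
Base metal (shear rupture): φR_n = 0.75 × 0.6 × 58 × 0.875 × 15 = 342.6 kip.
Governing: weld metal.

φR_n ≈ 125 kip (weld metal governs)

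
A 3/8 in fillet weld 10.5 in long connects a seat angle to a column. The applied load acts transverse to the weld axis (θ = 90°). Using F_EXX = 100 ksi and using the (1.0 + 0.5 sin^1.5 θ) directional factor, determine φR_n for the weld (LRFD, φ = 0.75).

t_e = 0.707 × 0.375 = 0.2651 in; A_we = 0.2651 × 10.5 = 2.784 in².
Directional factor: 1.0 + 0.5 sin^1.5(90°) = 1.5.
F_nw = 0.6 × 100 × 1.5 = 90 ksi.
φR_n = 0.75 × 90 × 2.784 = 187.9 kips.

φR_n ≈ 188 kips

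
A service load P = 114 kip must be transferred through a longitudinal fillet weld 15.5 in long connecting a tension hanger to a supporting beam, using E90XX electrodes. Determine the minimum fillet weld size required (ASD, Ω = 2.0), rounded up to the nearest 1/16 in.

w = 7/16 in

E90XX → F_EXX = 90 ksi.
Total weld length L = 15.5 in.
Required throat t_e = P × Ω / (0.6 F_EXX × L) = 114 × 2.0 / (0.6 × 90 × 15.5) = 0.2724 in.
Required leg w = t_e / 0.707 = 0.3853 in → use 7/16 in.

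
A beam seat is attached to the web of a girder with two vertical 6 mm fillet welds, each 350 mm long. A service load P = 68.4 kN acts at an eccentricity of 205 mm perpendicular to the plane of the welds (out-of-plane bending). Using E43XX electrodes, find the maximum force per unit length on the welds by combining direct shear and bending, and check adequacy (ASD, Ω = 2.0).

E43XX → F_EXX = 430 MPa.
L_w = 2 × 350 = 700 mm; section modulus (unit throat) S = 2 × L²/6 = 40830 mm².
Direct shear f_v = P/L_w = 68.4×10³/700 = 97.71 N/mm.
Moment M = P × e = 68.4×10³ × 205 = 14022000 N·mm; bending f_b = M/S = 343.4 N/mm.
f_max = √(f_v² + f_b²) = √(97.71² + 343.4²) = 357 N/mm.
r_n/Ω = (1/2.0) × 0.6 × 430 × (0.707 × 6) = 547.2 N/mm → adequate.

f_max ≈ 357 N/mm; adequate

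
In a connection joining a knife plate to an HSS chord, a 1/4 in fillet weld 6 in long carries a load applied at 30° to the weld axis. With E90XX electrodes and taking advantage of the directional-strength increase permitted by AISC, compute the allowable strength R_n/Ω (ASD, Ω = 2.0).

R_n/Ω ≈ 33.7 kip

E90XX → F_EXX = 90 ksi.
t_e = 0.707 × 0.25 = 0.1767 in; A_we = 0.1767 × 6 = 1.06 in².
Directional factor: 1.0 + 0.5 sin^1.5(30°) = 1.177.
F_nw = 0.6 × 90 × 1.177 = 63.55 ksi.
R_n/Ω = (63.55 × 1.06) / 2.0 = 33.7 kip.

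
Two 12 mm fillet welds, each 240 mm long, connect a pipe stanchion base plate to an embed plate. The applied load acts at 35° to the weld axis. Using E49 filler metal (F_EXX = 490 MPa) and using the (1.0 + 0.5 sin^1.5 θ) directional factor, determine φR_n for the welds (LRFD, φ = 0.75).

t_e = 0.707 × 12 = 8.484 mm; A_we = 8.484 × 480 = 4072 mm².
Directional factor: 1.0 + 0.5 sin^1.5(35°) = 1.217.
F_nw = 0.6 × 490 × 1.217 = 357.9 MPa.
φR_n = 0.75 × 357.9 × 4072 × 10⁻³ = 1093 kN.

φR_n ≈ 1090 kN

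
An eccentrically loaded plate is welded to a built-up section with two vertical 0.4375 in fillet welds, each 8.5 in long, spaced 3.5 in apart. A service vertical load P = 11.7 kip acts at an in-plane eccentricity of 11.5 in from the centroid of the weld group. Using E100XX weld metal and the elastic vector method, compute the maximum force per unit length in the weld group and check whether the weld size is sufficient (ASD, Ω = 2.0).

f_max ≈ 4.31 kip/in; adequate

E100XX → F_EXX = 100 ksi.
Total weld length L_w = 17 in. Treat welds as unit-width lines.
Polar moment about centroid: J = 2[d³/12 + d(b/2)²] = 2[8.5³/12 + 8.5×1.75²] = 154.4 in³.
Direct shear f_v = P/L_w = 11.7 / 17 = 0.6882 kip/in (vertical).
Torsion M = P·e = 11.7 × 11.5 = 134.55 kip·in.
Critical point at (x, y) = (1.75, 4.25) from centroid. f_tx = M·y/J = 3.703 kip/in; f_ty = M·x/J = 1.525 kip/in.
Resultant f_max = √[f_tx² + (f_v + f_ty)²] = √[3.703² + (0.6882 + 1.525)²] = 4.314 kip/in.
Capacity per unit length: r_n/Ω = (1/2.0) × 0.6 × 100 × (0.707 × 0.4375) = 9.279 kip/in.
4.314 ≤ 9.279 → adequate.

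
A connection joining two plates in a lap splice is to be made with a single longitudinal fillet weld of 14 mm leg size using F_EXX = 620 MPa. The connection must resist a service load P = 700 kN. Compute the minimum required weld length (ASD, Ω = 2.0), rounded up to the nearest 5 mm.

L = 385 mm

Throat t_e = 0.707 × 14 = 9.898 mm.
r_n/Ω = (0.6 × 620 × 9.898) / 2.0 = 1841 N/mm = 1.841 kN/mm.
L_req = P / (r_n/Ω) = 700 / 1.841 = 380.2 mm total.
Round up → use L = 385 mm.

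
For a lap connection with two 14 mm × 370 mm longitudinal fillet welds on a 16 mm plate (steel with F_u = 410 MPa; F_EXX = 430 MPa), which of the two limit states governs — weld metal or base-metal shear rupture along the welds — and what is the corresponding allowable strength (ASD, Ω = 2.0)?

R_n/Ω ≈ 945 kN (weld metal governs)

t_e = 0.707 × 14 = 9.898 mm; L = 740 mm.
Weld metal: R_n/Ω = (1/2.0) × 0.6 × 430 × 9.898 × 740 × 10⁻³ = 944.9 kN.
Base metal (shear rupture): R_n/Ω = (1/2.0) × 0.6 × 410 × 16 × 740 × 10⁻³ = 1456 kN.
Governing: weld metal.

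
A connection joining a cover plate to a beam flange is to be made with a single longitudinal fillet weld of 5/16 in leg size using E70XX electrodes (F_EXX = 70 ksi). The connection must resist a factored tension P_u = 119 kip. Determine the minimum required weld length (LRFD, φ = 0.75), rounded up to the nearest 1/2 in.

Throat t_e = 0.707 × 0.3125 = 0.2209 in.
φr_n = 0.75 × 0.6 × 70 × 0.2209 = 6.96 kip/in.
L_req = P_u / φr_n = 119 / 6.96 = 17.1 in total.
Round up → use L = 17.5 in.

L = 17.5 in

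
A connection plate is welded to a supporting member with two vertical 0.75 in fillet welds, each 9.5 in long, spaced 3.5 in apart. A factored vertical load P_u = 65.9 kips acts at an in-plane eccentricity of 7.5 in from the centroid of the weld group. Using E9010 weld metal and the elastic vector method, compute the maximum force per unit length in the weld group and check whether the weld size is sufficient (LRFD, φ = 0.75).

f_max ≈ 14 kip/in; adequate

E90XX → F_EXX = 90 ksi.
Total weld length L_w = 19 in. Treat welds as unit-width lines.
Polar moment about centroid: J = 2[d³/12 + d(b/2)²] = 2[9.5³/12 + 9.5×1.75²] = 201.1 in³.
Direct shear f_v = P/L_w = 65.9 / 19 = 3.468 kip/in (vertical).
Torsion M = P·e = 65.9 × 7.5 = 494.25 kip·in.
Critical point at (x, y) = (1.75, 4.75) from centroid. f_tx = M·y/J = 11.68 kip/in; f_ty = M·x/J = 4.301 kip/in.
Resultant f_max = √[f_tx² + (f_v + f_ty)²] = √[11.68² + (3.468 + 4.301)²] = 14.02 kip/in.
Capacity per unit length: φr_n = 0.75 × 0.6 × 90 × (0.707 × 0.75) = 21.48 kip/in.
14.02 ≤ 21.48 → adequate.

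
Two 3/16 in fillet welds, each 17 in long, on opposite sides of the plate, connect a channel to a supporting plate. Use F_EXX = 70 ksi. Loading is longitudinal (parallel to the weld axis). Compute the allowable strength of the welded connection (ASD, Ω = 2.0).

R_n/Ω ≈ 94.6 kip

Effective throat t_e = 0.707 × 0.1875 = 0.1326 in.
Total length L = 34 in; A_we = 0.1326 × 34 = 4.507 in².
F_nw = 0.6 F_EXX = 0.6 × 70 = 42 ksi.
R_n = 42 × 4.507 = 189.3 kip; R_n/Ω = 189.3/2.0 = 94.65 kip.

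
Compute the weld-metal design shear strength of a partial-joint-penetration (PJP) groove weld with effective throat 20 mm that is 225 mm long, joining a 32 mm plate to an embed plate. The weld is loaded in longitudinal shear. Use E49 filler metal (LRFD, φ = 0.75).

E49XX → F_EXX = 490 MPa.
Effective throat (given) t_e = 20 mm.
A_we = 20 × 225 = 4500 mm².
F_nw = 0.6 F_EXX = 294 MPa.
φR_n = 0.75 × 294 × 4500 × 10⁻³ = 992.2 kN.

φR_n ≈ 992 kN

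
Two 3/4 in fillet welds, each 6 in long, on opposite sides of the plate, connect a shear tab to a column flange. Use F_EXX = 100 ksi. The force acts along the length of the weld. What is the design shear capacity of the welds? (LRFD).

Effective throat t_e = 0.707 × 0.75 = 0.5302 in.
Total length L = 12 in; A_we = 0.5302 × 12 = 6.363 in².
F_nw = 0.6 F_EXX = 0.6 × 100 = 60 ksi.
φR_n = 0.75 × 60 × 6.363 = 286.3 kips.

φR_n ≈ 286 kips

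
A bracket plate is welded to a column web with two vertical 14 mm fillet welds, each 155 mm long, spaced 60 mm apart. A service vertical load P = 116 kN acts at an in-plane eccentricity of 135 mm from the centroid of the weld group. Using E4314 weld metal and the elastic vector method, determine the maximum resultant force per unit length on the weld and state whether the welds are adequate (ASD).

f_max ≈ 1620 N/mm; NOT adequate

E43XX → F_EXX = 430 MPa.
Total weld length L_w = 310 mm. Treat welds as unit-width lines.
Polar moment about centroid: J = 2[d³/12 + d(b/2)²] = 2[155³/12 + 155×30²] = 899600 mm³.
Direct shear f_v = P/L_w = 116×10³ / 310 = 374.2 N/mm (vertical).
Torsion M = P·e = 116×10³ × 135 = 15660000 N·mm.
Critical point at (x, y) = (30, 77.5) from centroid. f_tx = M·y/J = 1349 N/mm; f_ty = M·x/J = 522.2 N/mm.
Resultant f_max = √[f_tx² + (f_v + f_ty)²] = √[1349² + (374.2 + 522.2)²] = 1620 N/mm.
Capacity per unit length: r_n/Ω = (1/2.0) × 0.6 × 430 × (0.707 × 14) = 1277 N/mm.
1620 > 1277 → NOT adequate.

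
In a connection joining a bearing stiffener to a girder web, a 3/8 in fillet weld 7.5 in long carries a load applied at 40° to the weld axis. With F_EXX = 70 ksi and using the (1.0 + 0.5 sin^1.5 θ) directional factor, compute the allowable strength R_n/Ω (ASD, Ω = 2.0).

t_e = 0.707 × 0.375 = 0.2651 in; A_we = 0.2651 × 7.5 = 1.988 in².
Directional factor: 1.0 + 0.5 sin^1.5(40°) = 1.258.
F_nw = 0.6 × 70 × 1.258 = 52.82 ksi.
R_n/Ω = (52.82 × 1.988) / 2.0 = 52.52 kip.

R_n/Ω ≈ 52.5 kip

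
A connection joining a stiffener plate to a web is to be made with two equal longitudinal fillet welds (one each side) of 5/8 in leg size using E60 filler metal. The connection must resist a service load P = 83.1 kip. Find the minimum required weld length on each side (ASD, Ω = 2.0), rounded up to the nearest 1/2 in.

L = 5.5 in on each side

E60XX → F_EXX = 60 ksi.
Throat t_e = 0.707 × 0.625 = 0.4419 in.
r_n/Ω = (0.6 × 60 × 0.4419) / 2.0 = 7.954 kip/in.
L_req = P / (r_n/Ω) = 83.1 / 7.954 = 10.45 in total.
Per side: 10.45 / 2 = 5.224 in.
Round up → use L = 5.5 in on each side.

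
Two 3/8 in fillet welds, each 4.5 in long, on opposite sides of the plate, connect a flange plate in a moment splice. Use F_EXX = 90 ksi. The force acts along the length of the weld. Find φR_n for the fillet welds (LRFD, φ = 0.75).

φR_n ≈ 96.6 kips

Effective throat t_e = 0.707 × 0.375 = 0.2651 in.
Total length L = 9 in; A_we = 0.2651 × 9 = 2.386 in².
F_nw = 0.6 F_EXX = 0.6 × 90 = 54 ksi.
φR_n = 0.75 × 54 × 2.386 = 96.64 kips.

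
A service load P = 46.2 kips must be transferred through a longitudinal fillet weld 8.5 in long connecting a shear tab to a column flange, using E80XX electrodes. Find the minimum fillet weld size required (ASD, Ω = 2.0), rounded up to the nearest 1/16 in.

E80XX → F_EXX = 80 ksi.
Total weld length L = 8.5 in.
Required throat t_e = P × Ω / (0.6 F_EXX × L) = 46.2 × 2.0 / (0.6 × 80 × 8.5) = 0.2265 in.
Required leg w = t_e / 0.707 = 0.3203 in → use 3/8 in.

w = 3/8 in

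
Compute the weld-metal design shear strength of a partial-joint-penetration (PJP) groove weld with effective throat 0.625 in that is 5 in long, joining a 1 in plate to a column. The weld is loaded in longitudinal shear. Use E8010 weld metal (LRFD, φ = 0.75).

φR_n ≈ 112 kip

E80XX → F_EXX = 80 ksi.
Effective throat (given) t_e = 0.625 in.
A_we = 0.625 × 5 = 3.125 in².
F_nw = 0.6 F_EXX = 48 ksi.
φR_n = 0.75 × 48 × 3.125 = 112.5 kip.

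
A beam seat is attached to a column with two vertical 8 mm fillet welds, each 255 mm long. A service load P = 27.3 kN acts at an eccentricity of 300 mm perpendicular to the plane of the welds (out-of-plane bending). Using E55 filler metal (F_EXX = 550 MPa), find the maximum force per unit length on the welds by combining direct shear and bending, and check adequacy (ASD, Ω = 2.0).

L_w = 2 × 255 = 510 mm; section modulus (unit throat) S = 2 × L²/6 = 21680 mm².
Direct shear f_v = P/L_w = 27.3×10³/510 = 53.53 N/mm.
Moment M = P × e = 27.3×10³ × 300 = 8190000 N·mm; bending f_b = M/S = 377.9 N/mm.
f_max = √(f_v² + f_b²) = √(53.53² + 377.9²) = 381.6 N/mm.
r_n/Ω = (1/2.0) × 0.6 × 550 × (0.707 × 8) = 933.2 N/mm → adequate.

f_max ≈ 382 N/mm; adequate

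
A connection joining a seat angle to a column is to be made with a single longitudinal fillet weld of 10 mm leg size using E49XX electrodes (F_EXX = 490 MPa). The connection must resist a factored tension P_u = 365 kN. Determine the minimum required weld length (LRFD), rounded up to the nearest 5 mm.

L = 235 mm

Throat t_e = 0.707 × 10 = 7.07 mm.
φr_n = 0.75 × 0.6 × 490 × 7.07 × 10⁻³ = 1.559 kN/mm.
L_req = P_u / φr_n = 365 / 1.559 = 234.1 mm total.
Round up → use L = 235 mm.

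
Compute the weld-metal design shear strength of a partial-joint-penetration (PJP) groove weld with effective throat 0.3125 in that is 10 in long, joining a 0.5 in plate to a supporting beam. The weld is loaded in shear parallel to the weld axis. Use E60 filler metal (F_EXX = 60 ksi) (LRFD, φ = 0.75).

φR_n ≈ 84.4 kips

Effective throat (given) t_e = 0.3125 in.
A_we = 0.3125 × 10 = 3.125 in².
F_nw = 0.6 F_EXX = 36 ksi.
φR_n = 0.75 × 36 × 3.125 = 84.38 kips.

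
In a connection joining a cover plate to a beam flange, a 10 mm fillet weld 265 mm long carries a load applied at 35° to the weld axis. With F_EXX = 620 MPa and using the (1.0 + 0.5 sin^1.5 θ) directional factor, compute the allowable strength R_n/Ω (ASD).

t_e = 0.707 × 10 = 7.07 mm; A_we = 7.07 × 265 = 1874 mm².
Directional factor: 1.0 + 0.5 sin^1.5(35°) = 1.217.
F_nw = 0.6 × 620 × 1.217 = 452.8 MPa.
R_n/Ω = (452.8 × 1874) / 2.0 × 10⁻³ = 424.2 kN.

R_n/Ω ≈ 424 kN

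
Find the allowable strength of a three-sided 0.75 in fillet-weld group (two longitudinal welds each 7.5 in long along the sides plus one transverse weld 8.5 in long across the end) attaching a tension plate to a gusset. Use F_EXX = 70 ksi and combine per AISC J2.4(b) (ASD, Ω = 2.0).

t_e = 0.707 × 0.75 = 0.5302 in.
R_nwl = 0.6 × 70 × 0.5302 × 15 = 334.1 kips (longitudinal, 2 welds).
R_nwt = 0.6 × 70 × 0.5302 × 8.5 = 189.3 kips (transverse, base value).
(i) R_nwl + R_nwt = 523.4 kips; (ii) 0.85 R_nwl + 1.5 R_nwt = 567.9 kips.
R_n = max = 567.9 kips [governs: (ii)]; R_n/Ω = 283.9 kips.

R_n/Ω ≈ 284 kips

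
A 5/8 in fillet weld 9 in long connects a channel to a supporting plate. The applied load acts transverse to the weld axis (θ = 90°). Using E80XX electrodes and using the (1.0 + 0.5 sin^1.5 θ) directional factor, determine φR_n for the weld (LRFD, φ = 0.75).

φR_n ≈ 215 kips

E80XX → F_EXX = 80 ksi.
t_e = 0.707 × 0.625 = 0.4419 in; A_we = 0.4419 × 9 = 3.977 in².
Directional factor: 1.0 + 0.5 sin^1.5(90°) = 1.5.
F_nw = 0.6 × 80 × 1.5 = 72 ksi.
φR_n = 0.75 × 72 × 3.977 = 214.8 kips.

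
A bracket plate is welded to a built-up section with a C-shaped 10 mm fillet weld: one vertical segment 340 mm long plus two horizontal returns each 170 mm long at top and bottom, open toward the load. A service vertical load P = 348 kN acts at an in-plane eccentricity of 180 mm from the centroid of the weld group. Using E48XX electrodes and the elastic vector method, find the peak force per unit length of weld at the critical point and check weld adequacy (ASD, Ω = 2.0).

f_max ≈ 1250 N/mm; NOT adequate

E48XX → F_EXX = 480 MPa.
Total weld length L_w = 680 mm. Treat welds as unit-width lines.
Centroid: x̄ = 2×170×85 / 680 = 42.5 mm from the vertical weld.
Polar moment about centroid: J = I_x + I_y = [340³/12 + 2×170×170²] + [340×42.5² + 2(170³/12 + 170×42.5²)] = 15150000 mm³.
Direct shear f_v = P/L_w = 348×10³ / 680 = 511.8 N/mm (vertical).
Torsion M = P·e = 348×10³ × 180 = 62640000 N·mm.
Critical point at (x, y) = (127.5, 170) from centroid. f_tx = M·y/J = 703 N/mm; f_ty = M·x/J = 527.2 N/mm.
Resultant f_max = √[f_tx² + (f_v + f_ty)²] = √[703² + (511.8 + 527.2)²] = 1254 N/mm.
Capacity per unit length: r_n/Ω = (1/2.0) × 0.6 × 480 × (0.707 × 10) = 1018 N/mm.
1254 > 1018 → NOT adequate.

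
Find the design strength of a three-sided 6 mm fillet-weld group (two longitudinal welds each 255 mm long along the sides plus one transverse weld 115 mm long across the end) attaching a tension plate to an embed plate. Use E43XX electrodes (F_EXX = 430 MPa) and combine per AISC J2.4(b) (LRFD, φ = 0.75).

t_e = 0.707 × 6 = 4.242 mm.
R_nwl = 0.6 × 430 × 4.242 × 510 × 10⁻³ = 558.2 kN (longitudinal, 2 welds).
R_nwt = 0.6 × 430 × 4.242 × 115 × 10⁻³ = 125.9 kN (transverse, base value).
(i) R_nwl + R_nwt = 684 kN; (ii) 0.85 R_nwl + 1.5 R_nwt = 663.2 kN.
R_n = max = 684 kN [governs: (i)]; φR_n = 513 kN.

φR_n ≈ 513 kN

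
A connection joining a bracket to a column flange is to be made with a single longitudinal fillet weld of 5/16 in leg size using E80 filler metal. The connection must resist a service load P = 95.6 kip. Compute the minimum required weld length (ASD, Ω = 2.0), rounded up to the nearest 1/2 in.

L = 18.5 in

E80XX → F_EXX = 80 ksi.
Throat t_e = 0.707 × 0.3125 = 0.2209 in.
r_n/Ω = (0.6 × 80 × 0.2209) / 2.0 = 5.302 kip/in.
L_req = P / (r_n/Ω) = 95.6 / 5.302 = 18.03 in total.
Round up → use L = 18.5 in.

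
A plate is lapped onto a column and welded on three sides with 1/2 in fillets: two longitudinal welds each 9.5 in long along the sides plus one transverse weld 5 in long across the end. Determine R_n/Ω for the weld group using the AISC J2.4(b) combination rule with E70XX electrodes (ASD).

R_n/Ω ≈ 178 kips

E70XX → F_EXX = 70 ksi.
t_e = 0.707 × 0.5 = 0.3535 in.
R_nwl = 0.6 × 70 × 0.3535 × 19 = 282.1 kips (longitudinal, 2 welds).
R_nwt = 0.6 × 70 × 0.3535 × 5 = 74.23 kips (transverse, base value).
(i) R_nwl + R_nwt = 356.3 kips; (ii) 0.85 R_nwl + 1.5 R_nwt = 351.1 kips.
R_n = max = 356.3 kips [governs: (i)]; R_n/Ω = 178.2 kips.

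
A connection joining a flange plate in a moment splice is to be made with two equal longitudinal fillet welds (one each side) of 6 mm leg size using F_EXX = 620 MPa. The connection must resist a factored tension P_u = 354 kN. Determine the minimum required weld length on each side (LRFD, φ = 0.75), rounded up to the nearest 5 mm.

Throat t_e = 0.707 × 6 = 4.242 mm.
φr_n = 0.75 × 0.6 × 620 × 4.242 × 10⁻³ = 1.184 kN/mm.
L_req = P_u / φr_n = 354 / 1.184 = 299.1 mm total.
Per side: 299.1 / 2 = 149.6 mm.
Round up → use L = 150 mm on each side.

L = 150 mm on each side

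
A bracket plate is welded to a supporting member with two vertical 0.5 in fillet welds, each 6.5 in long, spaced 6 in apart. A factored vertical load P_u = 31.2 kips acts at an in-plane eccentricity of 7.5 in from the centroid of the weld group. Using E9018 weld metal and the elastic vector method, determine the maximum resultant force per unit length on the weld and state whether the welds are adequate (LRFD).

E90XX → F_EXX = 90 ksi.
Total weld length L_w = 13 in. Treat welds as unit-width lines.
Polar moment about centroid: J = 2[d³/12 + d(b/2)²] = 2[6.5³/12 + 6.5×3²] = 162.8 in³.
Direct shear f_v = P/L_w = 31.2 / 13 = 2.4 kip/in (vertical).
Torsion M = P·e = 31.2 × 7.5 = 234 kip·in.
Critical point at (x, y) = (3, 3.25) from centroid. f_tx = M·y/J = 4.672 kip/in; f_ty = M·x/J = 4.313 kip/in.
Resultant f_max = √[f_tx² + (f_v + f_ty)²] = √[4.672² + (2.4 + 4.313)²] = 8.179 kip/in.
Capacity per unit length: φr_n = 0.75 × 0.6 × 90 × (0.707 × 0.5) = 14.32 kip/in.
8.179 ≤ 14.32 → adequate.

f_max ≈ 8.18 kip/in; adequate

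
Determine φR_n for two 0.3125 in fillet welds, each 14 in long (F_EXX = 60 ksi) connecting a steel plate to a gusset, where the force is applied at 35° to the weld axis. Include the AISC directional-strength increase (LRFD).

φR_n ≈ 203 kip

t_e = 0.707 × 0.3125 = 0.2209 in; A_we = 0.2209 × 28 = 6.186 in².
Directional factor: 1.0 + 0.5 sin^1.5(35°) = 1.217.
F_nw = 0.6 × 60 × 1.217 = 43.82 ksi.
φR_n = 0.75 × 43.82 × 6.186 = 203.3 kip.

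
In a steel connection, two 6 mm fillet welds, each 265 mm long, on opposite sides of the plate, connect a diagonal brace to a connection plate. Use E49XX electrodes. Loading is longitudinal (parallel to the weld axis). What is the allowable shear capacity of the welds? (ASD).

R_n/Ω ≈ 330 kN

E49XX → F_EXX = 490 MPa.
Effective throat t_e = 0.707 × 6 = 4.242 mm.
Total length L = 530 mm; A_we = 4.242 × 530 = 2248 mm².
F_nw = 0.6 F_EXX = 0.6 × 490 = 294 MPa.
R_n = 294 × 2248 × 10⁻³ = 661 kN; R_n/Ω = 661/2.0 = 330.5 kN.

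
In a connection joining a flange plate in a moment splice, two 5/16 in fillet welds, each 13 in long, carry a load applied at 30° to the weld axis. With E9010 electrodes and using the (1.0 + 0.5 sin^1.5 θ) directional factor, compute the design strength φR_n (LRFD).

E90XX → F_EXX = 90 ksi.
t_e = 0.707 × 0.3125 = 0.2209 in; A_we = 0.2209 × 26 = 5.744 in².
Directional factor: 1.0 + 0.5 sin^1.5(30°) = 1.177.
F_nw = 0.6 × 90 × 1.177 = 63.55 ksi.
φR_n = 0.75 × 63.55 × 5.744 = 273.8 kip.

φR_n ≈ 274 kip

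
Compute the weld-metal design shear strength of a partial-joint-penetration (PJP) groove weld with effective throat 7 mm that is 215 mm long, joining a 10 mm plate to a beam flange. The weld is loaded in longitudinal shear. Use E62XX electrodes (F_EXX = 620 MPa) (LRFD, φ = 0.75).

Effective throat (given) t_e = 7 mm.
A_we = 7 × 215 = 1505 mm².
F_nw = 0.6 F_EXX = 372 MPa.
φR_n = 0.75 × 372 × 1505 × 10⁻³ = 419.9 kN.

φR_n ≈ 420 kN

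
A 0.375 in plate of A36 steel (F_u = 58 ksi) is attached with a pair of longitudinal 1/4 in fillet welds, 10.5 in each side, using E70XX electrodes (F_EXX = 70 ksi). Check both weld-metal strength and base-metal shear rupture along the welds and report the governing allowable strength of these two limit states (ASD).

t_e = 0.707 × 0.25 = 0.1767 in; L = 21 in.
Weld metal: R_n/Ω = (1/2.0) × 0.6 × 70 × 0.1767 × 21 = 77.95 kips.
Base metal (shear rupture): R_n/Ω = (1/2.0) × 0.6 × 58 × 0.375 × 21 = 137 kips.
Governing: weld metal.

R_n/Ω ≈ 77.9 kips (weld metal governs)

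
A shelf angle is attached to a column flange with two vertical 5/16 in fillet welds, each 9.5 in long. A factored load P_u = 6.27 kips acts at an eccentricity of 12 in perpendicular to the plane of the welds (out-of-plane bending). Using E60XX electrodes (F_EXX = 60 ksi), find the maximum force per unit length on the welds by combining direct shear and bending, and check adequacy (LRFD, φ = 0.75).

f_max ≈ 2.52 kip/in; adequate

L_w = 2 × 9.5 = 19 in; section modulus (unit throat) S = 2 × L²/6 = 30.08 in².
Direct shear f_v = P/L_w = 6.27/19 = 0.33 kip/in.
Moment M = P × e = 6.27 × 12 = 75.24 kip·in; bending f_b = M/S = 2.501 kip/in.
f_max = √(f_v² + f_b²) = √(0.33² + 2.501²) = 2.523 kip/in.
φr_n = 0.75 × 0.6 × 60 × (0.707 × 0.3125) = 5.965 kip/in → adequate.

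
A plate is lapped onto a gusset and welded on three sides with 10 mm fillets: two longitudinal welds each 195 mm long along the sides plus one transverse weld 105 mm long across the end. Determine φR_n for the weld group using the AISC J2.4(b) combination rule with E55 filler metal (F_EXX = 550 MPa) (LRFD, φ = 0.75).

φR_n ≈ 866 kN

t_e = 0.707 × 10 = 7.07 mm.
R_nwl = 0.6 × 550 × 7.07 × 390 × 10⁻³ = 909.9 kN (longitudinal, 2 welds).
R_nwt = 0.6 × 550 × 7.07 × 105 × 10⁻³ = 245 kN (transverse, base value).
(i) R_nwl + R_nwt = 1155 kN; (ii) 0.85 R_nwl + 1.5 R_nwt = 1141 kN.
R_n = max = 1155 kN [governs: (i)]; φR_n = 866.2 kN.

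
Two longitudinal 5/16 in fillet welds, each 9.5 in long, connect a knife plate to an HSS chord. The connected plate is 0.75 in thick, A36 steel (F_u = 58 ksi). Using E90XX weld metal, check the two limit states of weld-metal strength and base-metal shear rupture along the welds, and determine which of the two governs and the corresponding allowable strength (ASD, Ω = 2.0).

R_n/Ω ≈ 113 kips (weld metal governs)

E90XX → F_EXX = 90 ksi.
t_e = 0.707 × 0.3125 = 0.2209 in; L = 19 in.
Weld metal: R_n/Ω = (1/2.0) × 0.6 × 90 × 0.2209 × 19 = 113.3 kips.
Base metal (shear rupture): R_n/Ω = (1/2.0) × 0.6 × 58 × 0.75 × 19 = 247.9 kips.
Governing: weld metal.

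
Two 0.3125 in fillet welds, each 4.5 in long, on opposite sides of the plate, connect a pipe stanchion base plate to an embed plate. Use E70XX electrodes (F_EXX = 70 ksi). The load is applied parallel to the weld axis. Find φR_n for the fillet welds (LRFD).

Effective throat t_e = 0.707 × 0.3125 = 0.2209 in.
Total length L = 9 in; A_we = 0.2209 × 9 = 1.988 in².
F_nw = 0.6 F_EXX = 0.6 × 70 = 42 ksi.
φR_n = 0.75 × 42 × 1.988 = 62.64 kip.

φR_n ≈ 62.6 kip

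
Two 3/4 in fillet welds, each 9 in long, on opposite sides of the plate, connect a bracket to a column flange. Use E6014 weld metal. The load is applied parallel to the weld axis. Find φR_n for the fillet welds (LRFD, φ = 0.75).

φR_n ≈ 258 kip

E60XX → F_EXX = 60 ksi.
Effective throat t_e = 0.707 × 0.75 = 0.5302 in.
Total length L = 18 in; A_we = 0.5302 × 18 = 9.544 in².
F_nw = 0.6 F_EXX = 0.6 × 60 = 36 ksi.
φR_n = 0.75 × 36 × 9.544 = 257.7 kip.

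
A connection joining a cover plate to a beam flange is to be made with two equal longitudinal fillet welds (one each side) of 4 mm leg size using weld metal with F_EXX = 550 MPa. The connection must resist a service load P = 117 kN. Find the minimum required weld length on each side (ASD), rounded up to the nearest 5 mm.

L = 130 mm on each side

Throat t_e = 0.707 × 4 = 2.828 mm.
r_n/Ω = (0.6 × 550 × 2.828) / 2.0 = 466.6 N/mm = 0.4666 kN/mm.
L_req = P / (r_n/Ω) = 117 / 0.4666 = 250.7 mm total.
Per side: 250.7 / 2 = 125.4 mm.
Round up → use L = 130 mm on each side.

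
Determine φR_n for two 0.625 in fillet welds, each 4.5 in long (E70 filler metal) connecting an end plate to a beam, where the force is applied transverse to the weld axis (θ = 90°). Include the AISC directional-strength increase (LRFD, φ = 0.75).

E70XX → F_EXX = 70 ksi.
t_e = 0.707 × 0.625 = 0.4419 in; A_we = 0.4419 × 9 = 3.977 in².
Directional factor: 1.0 + 0.5 sin^1.5(90°) = 1.5.
F_nw = 0.6 × 70 × 1.5 = 63 ksi.
φR_n = 0.75 × 63 × 3.977 = 187.9 kips.

φR_n ≈ 188 kips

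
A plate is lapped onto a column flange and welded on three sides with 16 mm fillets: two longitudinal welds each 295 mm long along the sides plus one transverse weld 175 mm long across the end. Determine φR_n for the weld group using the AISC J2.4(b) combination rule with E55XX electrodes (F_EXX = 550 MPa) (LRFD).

t_e = 0.707 × 16 = 11.31 mm.
R_nwl = 0.6 × 550 × 11.31 × 590 × 10⁻³ = 2202 kN (longitudinal, 2 welds).
R_nwt = 0.6 × 550 × 11.31 × 175 × 10⁻³ = 653.3 kN (transverse, base value).
(i) R_nwl + R_nwt = 2856 kN; (ii) 0.85 R_nwl + 1.5 R_nwt = 2852 kN.
R_n = max = 2856 kN [governs: (i)]; φR_n = 2142 kN.

φR_n ≈ 2140 kN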